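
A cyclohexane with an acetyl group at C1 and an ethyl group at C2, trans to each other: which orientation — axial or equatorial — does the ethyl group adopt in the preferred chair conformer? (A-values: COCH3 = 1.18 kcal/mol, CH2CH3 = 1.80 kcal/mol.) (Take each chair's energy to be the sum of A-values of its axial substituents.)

equatorial

C1 and C2 have opposite parity, so for the trans isomer the two substituents are e,e in one chair and a,a in the other.
Chair I (acetyl axial, ethyl axial): E = 2.98 kcal/mol.
Chair II (acetyl equatorial, ethyl equatorial): E = 0.00 kcal/mol.
Chair II is the more stable (lower-energy) conformer, and in that chair the ethyl group is equatorial.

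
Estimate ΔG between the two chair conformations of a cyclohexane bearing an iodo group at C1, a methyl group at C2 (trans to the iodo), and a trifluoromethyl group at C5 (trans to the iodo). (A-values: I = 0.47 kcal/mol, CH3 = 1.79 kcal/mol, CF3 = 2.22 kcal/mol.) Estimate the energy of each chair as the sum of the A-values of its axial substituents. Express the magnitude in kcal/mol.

Chair I (iodo axial, methyl axial, trifluoromethyl equatorial): E = 2.26 kcal/mol.
Chair II (iodo equatorial, methyl equatorial, trifluoromethyl axial): E = 2.22 kcal/mol.
ΔE = 2.26 − 2.22 = 0.04 kcal/mol; chair II is more stable.

0.04 kcal/mol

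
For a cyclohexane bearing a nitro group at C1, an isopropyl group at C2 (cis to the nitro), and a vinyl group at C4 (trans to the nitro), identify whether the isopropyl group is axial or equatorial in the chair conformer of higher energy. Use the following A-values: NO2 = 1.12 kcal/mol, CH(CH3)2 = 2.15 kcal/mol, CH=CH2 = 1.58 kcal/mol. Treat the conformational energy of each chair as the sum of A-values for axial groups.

equatorial

Chair I (nitro axial, isopropyl equatorial, vinyl axial): E = 2.70 kcal/mol.
Chair II (nitro equatorial, isopropyl axial, vinyl equatorial): E = 2.15 kcal/mol.
Chair I is the less stable (higher-energy) conformer, and in that chair the isopropyl group is equatorial.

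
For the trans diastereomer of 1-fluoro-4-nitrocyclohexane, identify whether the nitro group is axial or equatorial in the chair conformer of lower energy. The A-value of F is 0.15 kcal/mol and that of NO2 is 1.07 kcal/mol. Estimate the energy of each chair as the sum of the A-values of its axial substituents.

equatorial

C1 and C4 have opposite parity, so for the trans isomer the two substituents are e,e in one chair and a,a in the other.
Chair I (fluoro axial, nitro axial): E = 1.22 kcal/mol.
Chair II (fluoro equatorial, nitro equatorial): E = 0.00 kcal/mol.
Chair II is the more stable (lower-energy) conformer, and in that chair the nitro group is equatorial.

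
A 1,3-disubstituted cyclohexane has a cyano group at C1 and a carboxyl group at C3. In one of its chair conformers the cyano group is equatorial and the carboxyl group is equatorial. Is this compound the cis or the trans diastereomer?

C1 and C3 have the same parity, so their axial bonds point in the same direction.
With same-parity carbons, two substituents on the same face are both axial or both equatorial; opposite faces give one of each.
Here the groups are equatorial/equatorial → same face → cis.

cis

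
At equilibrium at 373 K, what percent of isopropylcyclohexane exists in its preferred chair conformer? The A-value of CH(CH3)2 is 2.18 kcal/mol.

95.0%

One chair has the isopropyl group axial (E = 2.18 kcal/mol) and the other has it equatorial (E = 0).
ΔG = 2.18 kcal/mol between the two chairs.
K = exp(ΔG/RT) with R = 1.987×10⁻³ kcal mol⁻¹ K⁻¹ and T = 373 K gives K ≈ 18.9.
Fraction in the lower-energy chair = K/(K+1) = 95.0%.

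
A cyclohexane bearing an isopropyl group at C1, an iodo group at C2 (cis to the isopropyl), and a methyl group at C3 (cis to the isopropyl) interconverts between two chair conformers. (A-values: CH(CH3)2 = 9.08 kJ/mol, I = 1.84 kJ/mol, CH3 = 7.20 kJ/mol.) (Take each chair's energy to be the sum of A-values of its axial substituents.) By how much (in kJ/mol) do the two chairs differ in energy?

Chair I (isopropyl axial, iodo equatorial, methyl axial): E = 16.28 kJ/mol.
Chair II (isopropyl equatorial, iodo axial, methyl equatorial): E = 1.84 kJ/mol.
ΔE = 16.28 − 1.84 = 14.44 kJ/mol; chair II is more stable.

14.44 kJ/mol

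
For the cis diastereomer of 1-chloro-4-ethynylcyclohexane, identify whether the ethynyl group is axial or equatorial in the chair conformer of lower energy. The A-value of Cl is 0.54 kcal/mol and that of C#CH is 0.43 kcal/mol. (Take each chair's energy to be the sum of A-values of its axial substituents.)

axial

C1 and C4 have opposite parity, so for the cis isomer the two substituents are one axial and one equatorial in each chair.
Chair I (chloro axial, ethynyl equatorial): E = 0.54 kcal/mol.
Chair II (chloro equatorial, ethynyl axial): E = 0.43 kcal/mol.
Chair II is the more stable (lower-energy) conformer, and in that chair the ethynyl group is axial.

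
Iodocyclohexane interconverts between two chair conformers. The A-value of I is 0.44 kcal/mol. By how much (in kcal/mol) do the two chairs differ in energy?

A monosubstituted cyclohexane has one chair with the iodo group axial (E = A = 0.44 kcal/mol) and one with it equatorial (E = 0).
ΔE = 0.44 − 0 = 0.44 kcal/mol.

0.44 kcal/mol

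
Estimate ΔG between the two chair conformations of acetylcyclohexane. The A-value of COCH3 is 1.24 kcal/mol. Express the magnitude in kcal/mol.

A monosubstituted cyclohexane has one chair with the acetyl group axial (E = A = 1.24 kcal/mol) and one with it equatorial (E = 0).
ΔE = 1.24 − 0 = 1.24 kcal/mol.

1.24 kcal/mol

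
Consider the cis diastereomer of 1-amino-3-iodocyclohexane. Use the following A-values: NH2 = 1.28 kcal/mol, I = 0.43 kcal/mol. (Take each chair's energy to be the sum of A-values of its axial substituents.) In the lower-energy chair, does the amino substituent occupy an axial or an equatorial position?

C1 and C3 have the same parity, so for the cis isomer the two substituents are e,e in one chair and a,a in the other.
Chair I (amino axial, iodo axial): E = 1.71 kcal/mol.
Chair II (amino equatorial, iodo equatorial): E = 0.00 kcal/mol.
Chair II is the more stable (lower-energy) conformer, and in that chair the amino group is equatorial.

equatorial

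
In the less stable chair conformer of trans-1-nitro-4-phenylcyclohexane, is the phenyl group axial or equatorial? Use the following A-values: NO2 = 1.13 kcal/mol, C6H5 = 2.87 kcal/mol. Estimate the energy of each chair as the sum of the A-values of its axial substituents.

C1 and C4 have opposite parity, so for the trans isomer the two substituents are e,e in one chair and a,a in the other.
Chair I (nitro axial, phenyl axial): E = 4.00 kcal/mol.
Chair II (nitro equatorial, phenyl equatorial): E = 0.00 kcal/mol.
Chair I is the less stable (higher-energy) conformer, and in that chair the phenyl group is axial.

axial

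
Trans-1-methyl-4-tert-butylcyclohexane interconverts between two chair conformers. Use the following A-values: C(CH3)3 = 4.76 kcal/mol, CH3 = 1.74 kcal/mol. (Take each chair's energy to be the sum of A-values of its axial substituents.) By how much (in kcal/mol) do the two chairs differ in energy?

C1 and C4 have opposite parity, so for the trans isomer the two substituents are e,e in one chair and a,a in the other.
Chair I (tert-butyl axial, methyl axial): E = 6.50 kcal/mol.
Chair II (tert-butyl equatorial, methyl equatorial): E = 0.00 kcal/mol.
ΔE = 6.50 − 0.00 = 6.50 kcal/mol; chair II is more stable.

6.50 kcal/mol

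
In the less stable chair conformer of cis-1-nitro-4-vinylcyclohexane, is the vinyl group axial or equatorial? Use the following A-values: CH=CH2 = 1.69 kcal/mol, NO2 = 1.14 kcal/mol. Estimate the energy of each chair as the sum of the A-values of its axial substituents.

axial

C1 and C4 have opposite parity, so for the cis isomer the two substituents are one axial and one equatorial in each chair.
Chair I (vinyl axial, nitro equatorial): E = 1.69 kcal/mol.
Chair II (vinyl equatorial, nitro axial): E = 1.14 kcal/mol.
Chair I is the less stable (higher-energy) conformer, and in that chair the vinyl group is axial.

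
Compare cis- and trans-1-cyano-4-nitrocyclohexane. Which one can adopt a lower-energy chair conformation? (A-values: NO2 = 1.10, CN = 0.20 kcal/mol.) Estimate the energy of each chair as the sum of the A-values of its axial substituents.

At 1,4 positions (parity opposite): cis → (a,e or e,a); trans → (e,e or a,a).
Best chair for cis: E = 0.20 kcal/mol; best chair for trans: E = 0.00 kcal/mol.
The trans isomer is lower by 0.20 kcal/mol.

trans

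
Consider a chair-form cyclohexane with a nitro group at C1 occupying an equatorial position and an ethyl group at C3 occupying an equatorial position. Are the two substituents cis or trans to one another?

cis

C1 and C3 have the same parity, so their axial bonds point in the same direction.
With same-parity carbons, two substituents on the same face are both axial or both equatorial; opposite faces give one of each.
Here the groups are equatorial/equatorial → same face → cis.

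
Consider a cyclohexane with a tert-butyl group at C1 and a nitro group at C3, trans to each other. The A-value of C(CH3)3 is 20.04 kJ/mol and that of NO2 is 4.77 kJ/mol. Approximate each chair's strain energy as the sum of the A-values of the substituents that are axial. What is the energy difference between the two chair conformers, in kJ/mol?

C1 and C3 have the same parity, so for the trans isomer the two substituents are one axial and one equatorial in each chair.
Chair I (tert-butyl axial, nitro equatorial): E = 20.04 kJ/mol.
Chair II (tert-butyl equatorial, nitro axial): E = 4.77 kJ/mol.
ΔE = 20.04 − 4.77 = 15.27 kJ/mol; chair II is more stable.

15.27 kJ/mol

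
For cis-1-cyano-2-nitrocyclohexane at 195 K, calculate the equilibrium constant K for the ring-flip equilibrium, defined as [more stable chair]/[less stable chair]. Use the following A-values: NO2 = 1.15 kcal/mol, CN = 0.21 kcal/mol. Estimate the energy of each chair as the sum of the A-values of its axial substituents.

C1 and C2 have opposite parity, so for the cis isomer the two substituents are one axial and one equatorial in each chair.
Chair I (nitro axial, cyano equatorial): E = 1.15 kcal/mol; chair II (nitro equatorial, cyano axial): E = 0.21 kcal/mol.
ΔG = 0.94 kcal/mol between the two chairs.
K = exp(ΔG/RT) with R = 1.987×10⁻³ kcal mol⁻¹ K⁻¹ and T = 195 K gives K ≈ 11.3.

K ≈ 11.3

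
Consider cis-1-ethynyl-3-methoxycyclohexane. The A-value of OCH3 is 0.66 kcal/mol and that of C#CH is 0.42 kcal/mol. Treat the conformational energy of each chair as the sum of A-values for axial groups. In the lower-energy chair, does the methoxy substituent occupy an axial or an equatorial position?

equatorial

C1 and C3 have the same parity, so for the cis isomer the two substituents are e,e in one chair and a,a in the other.
Chair I (methoxy axial, ethynyl axial): E = 1.08 kcal/mol.
Chair II (methoxy equatorial, ethynyl equatorial): E = 0.00 kcal/mol.
Chair II is the more stable (lower-energy) conformer, and in that chair the methoxy group is equatorial.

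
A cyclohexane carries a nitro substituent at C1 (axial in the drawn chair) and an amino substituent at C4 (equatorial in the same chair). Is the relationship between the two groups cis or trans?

cis

C1 and C4 have opposite parity, so their axial bonds point in opposite directions.
With opposite-parity carbons, two substituents on the same face are one axial and one equatorial; opposite faces give both axial or both equatorial.
Here the groups are axial/equatorial → same face → cis.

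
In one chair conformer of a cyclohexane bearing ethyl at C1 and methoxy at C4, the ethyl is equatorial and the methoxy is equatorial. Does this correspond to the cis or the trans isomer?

trans

C1 and C4 have opposite parity, so their axial bonds point in opposite directions.
With opposite-parity carbons, two substituents on the same face are one axial and one equatorial; opposite faces give both axial or both equatorial.
Here the groups are equatorial/equatorial → opposite face → trans.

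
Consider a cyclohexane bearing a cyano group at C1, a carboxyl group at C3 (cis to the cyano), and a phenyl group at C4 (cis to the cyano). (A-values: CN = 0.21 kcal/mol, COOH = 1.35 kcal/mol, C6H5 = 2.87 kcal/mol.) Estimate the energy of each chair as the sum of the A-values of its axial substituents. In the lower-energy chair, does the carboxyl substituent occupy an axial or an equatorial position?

Chair I (cyano axial, carboxyl axial, phenyl equatorial): E = 1.56 kcal/mol.
Chair II (cyano equatorial, carboxyl equatorial, phenyl axial): E = 2.87 kcal/mol.
Chair I is the more stable (lower-energy) conformer, and in that chair the carboxyl group is axial.

axial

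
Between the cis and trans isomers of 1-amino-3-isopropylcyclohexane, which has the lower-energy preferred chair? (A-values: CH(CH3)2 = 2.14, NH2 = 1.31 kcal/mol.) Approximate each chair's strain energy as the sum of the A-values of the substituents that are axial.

At 1,3 positions (parity same): cis → (e,e or a,a); trans → (a,e or e,a).
Best chair for cis: E = 0.00 kcal/mol; best chair for trans: E = 1.31 kcal/mol.
The cis isomer is lower by 1.31 kcal/mol.

cis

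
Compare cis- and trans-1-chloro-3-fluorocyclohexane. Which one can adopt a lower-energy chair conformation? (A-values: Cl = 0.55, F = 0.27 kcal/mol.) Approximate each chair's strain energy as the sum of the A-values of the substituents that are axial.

At 1,3 positions (parity same): cis → (e,e or a,a); trans → (a,e or e,a).
Best chair for cis: E = 0.00 kcal/mol; best chair for trans: E = 0.27 kcal/mol.
The cis isomer is lower by 0.27 kcal/mol.

cis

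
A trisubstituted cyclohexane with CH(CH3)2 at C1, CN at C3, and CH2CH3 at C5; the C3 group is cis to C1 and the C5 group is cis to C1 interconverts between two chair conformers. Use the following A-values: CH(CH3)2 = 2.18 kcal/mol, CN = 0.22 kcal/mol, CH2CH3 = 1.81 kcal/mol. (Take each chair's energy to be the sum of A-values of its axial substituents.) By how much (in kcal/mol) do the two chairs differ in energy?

Chair I (isopropyl axial, cyano axial, ethyl axial): E = 4.21 kcal/mol.
Chair II (isopropyl equatorial, cyano equatorial, ethyl equatorial): E = 0.00 kcal/mol.
ΔE = 4.21 − 0.00 = 4.21 kcal/mol; chair II is more stable.

4.21 kcal/mol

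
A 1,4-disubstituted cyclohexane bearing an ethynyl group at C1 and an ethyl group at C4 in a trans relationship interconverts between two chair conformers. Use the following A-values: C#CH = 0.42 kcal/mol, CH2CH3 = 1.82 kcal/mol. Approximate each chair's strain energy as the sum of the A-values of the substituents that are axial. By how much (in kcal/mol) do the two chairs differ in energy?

C1 and C4 have opposite parity, so for the trans isomer the two substituents are e,e in one chair and a,a in the other.
Chair I (ethynyl axial, ethyl axial): E = 2.24 kcal/mol.
Chair II (ethynyl equatorial, ethyl equatorial): E = 0.00 kcal/mol.
ΔE = 2.24 − 0.00 = 2.24 kcal/mol; chair II is more stable.

2.24 kcal/mol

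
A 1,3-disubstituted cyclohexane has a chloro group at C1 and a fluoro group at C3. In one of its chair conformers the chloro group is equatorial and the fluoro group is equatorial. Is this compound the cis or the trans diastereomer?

cis

C1 and C3 have the same parity, so their axial bonds point in the same direction.
With same-parity carbons, two substituents on the same face are both axial or both equatorial; opposite faces give one of each.
Here the groups are equatorial/equatorial → same face → cis.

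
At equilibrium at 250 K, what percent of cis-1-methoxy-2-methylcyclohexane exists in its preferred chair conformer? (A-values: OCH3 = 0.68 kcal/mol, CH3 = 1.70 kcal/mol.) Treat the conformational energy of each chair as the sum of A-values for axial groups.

C1 and C2 have opposite parity, so for the cis isomer the two substituents are one axial and one equatorial in each chair.
Chair I (methoxy axial, methyl equatorial): E = 0.68 kcal/mol; chair II (methoxy equatorial, methyl axial): E = 1.70 kcal/mol.
ΔG = 1.02 kcal/mol between the two chairs.
K = exp(ΔG/RT) with R = 1.987×10⁻³ kcal mol⁻¹ K⁻¹ and T = 250 K gives K ≈ 7.79.
Fraction in the lower-energy chair = K/(K+1) = 88.6%.

88.6%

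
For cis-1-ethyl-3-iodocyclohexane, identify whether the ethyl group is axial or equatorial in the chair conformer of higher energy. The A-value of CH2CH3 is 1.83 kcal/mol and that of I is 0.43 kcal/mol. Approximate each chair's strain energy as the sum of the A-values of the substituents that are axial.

C1 and C3 have the same parity, so for the cis isomer the two substituents are e,e in one chair and a,a in the other.
Chair I (ethyl axial, iodo axial): E = 2.26 kcal/mol.
Chair II (ethyl equatorial, iodo equatorial): E = 0.00 kcal/mol.
Chair I is the less stable (higher-energy) conformer, and in that chair the ethyl group is axial.

axial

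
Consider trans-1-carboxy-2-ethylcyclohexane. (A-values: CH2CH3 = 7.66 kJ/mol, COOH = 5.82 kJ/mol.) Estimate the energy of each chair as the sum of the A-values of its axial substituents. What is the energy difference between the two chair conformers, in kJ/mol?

13.48 kJ/mol

C1 and C2 have opposite parity, so for the trans isomer the two substituents are e,e in one chair and a,a in the other.
Chair I (ethyl axial, carboxyl axial): E = 13.48 kJ/mol.
Chair II (ethyl equatorial, carboxyl equatorial): E = 0.00 kJ/mol.
ΔE = 13.48 − 0.00 = 13.48 kJ/mol; chair II is more stable.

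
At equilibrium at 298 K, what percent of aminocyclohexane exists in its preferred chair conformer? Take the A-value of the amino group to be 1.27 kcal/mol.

89.5%

One chair has the amino group axial (E = 1.27 kcal/mol) and the other has it equatorial (E = 0).
ΔG = 1.27 kcal/mol between the two chairs.
K = exp(ΔG/RT) with R = 1.987×10⁻³ kcal mol⁻¹ K⁻¹ and T = 298 K gives K ≈ 8.54.
Fraction in the lower-energy chair = K/(K+1) = 89.5%.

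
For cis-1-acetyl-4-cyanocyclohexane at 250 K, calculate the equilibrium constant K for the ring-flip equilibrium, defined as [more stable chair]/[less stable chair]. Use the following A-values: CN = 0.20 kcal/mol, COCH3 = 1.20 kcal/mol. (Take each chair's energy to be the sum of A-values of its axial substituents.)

K ≈ 7.49

C1 and C4 have opposite parity, so for the cis isomer the two substituents are one axial and one equatorial in each chair.
Chair I (cyano axial, acetyl equatorial): E = 0.20 kcal/mol; chair II (cyano equatorial, acetyl axial): E = 1.20 kcal/mol.
ΔG = 1.00 kcal/mol between the two chairs.
K = exp(ΔG/RT) with R = 1.987×10⁻³ kcal mol⁻¹ K⁻¹ and T = 250 K gives K ≈ 7.49.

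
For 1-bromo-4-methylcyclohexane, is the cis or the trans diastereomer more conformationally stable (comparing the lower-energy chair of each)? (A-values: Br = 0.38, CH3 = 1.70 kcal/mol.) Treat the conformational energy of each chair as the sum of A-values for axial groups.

trans

At 1,4 positions (parity opposite): cis → (a,e or e,a); trans → (e,e or a,a).
Best chair for cis: E = 0.38 kcal/mol; best chair for trans: E = 0.00 kcal/mol.
The trans isomer is lower by 0.38 kcal/mol.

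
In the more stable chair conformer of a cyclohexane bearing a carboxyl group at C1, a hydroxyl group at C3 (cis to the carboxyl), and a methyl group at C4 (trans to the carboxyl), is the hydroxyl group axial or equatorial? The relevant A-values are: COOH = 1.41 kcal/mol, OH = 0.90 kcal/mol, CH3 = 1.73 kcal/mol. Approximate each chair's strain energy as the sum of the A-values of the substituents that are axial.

Chair I (carboxyl axial, hydroxyl axial, methyl axial): E = 4.04 kcal/mol.
Chair II (carboxyl equatorial, hydroxyl equatorial, methyl equatorial): E = 0.00 kcal/mol.
Chair II is the more stable (lower-energy) conformer, and in that chair the hydroxyl group is equatorial.

equatorial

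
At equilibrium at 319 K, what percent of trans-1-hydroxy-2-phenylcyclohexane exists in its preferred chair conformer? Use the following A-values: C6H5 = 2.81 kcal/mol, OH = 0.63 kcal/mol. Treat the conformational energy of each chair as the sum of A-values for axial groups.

C1 and C2 have opposite parity, so for the trans isomer the two substituents are e,e in one chair and a,a in the other.
Chair I (phenyl axial, hydroxyl axial): E = 3.44 kcal/mol; chair II (phenyl equatorial, hydroxyl equatorial): E = 0.00 kcal/mol.
ΔG = 3.44 kcal/mol between the two chairs.
K = exp(ΔG/RT) with R = 1.987×10⁻³ kcal mol⁻¹ K⁻¹ and T = 319 K gives K ≈ 227.
Fraction in the lower-energy chair = K/(K+1) = 99.6%.

99.6%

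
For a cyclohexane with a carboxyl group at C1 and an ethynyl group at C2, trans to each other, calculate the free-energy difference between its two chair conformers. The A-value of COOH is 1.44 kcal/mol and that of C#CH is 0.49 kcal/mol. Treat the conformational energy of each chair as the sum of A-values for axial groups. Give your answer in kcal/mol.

C1 and C2 have opposite parity, so for the trans isomer the two substituents are e,e in one chair and a,a in the other.
Chair I (carboxyl axial, ethynyl axial): E = 1.93 kcal/mol.
Chair II (carboxyl equatorial, ethynyl equatorial): E = 0.00 kcal/mol.
ΔE = 1.93 − 0.00 = 1.93 kcal/mol; chair II is more stable.

1.93 kcal/mol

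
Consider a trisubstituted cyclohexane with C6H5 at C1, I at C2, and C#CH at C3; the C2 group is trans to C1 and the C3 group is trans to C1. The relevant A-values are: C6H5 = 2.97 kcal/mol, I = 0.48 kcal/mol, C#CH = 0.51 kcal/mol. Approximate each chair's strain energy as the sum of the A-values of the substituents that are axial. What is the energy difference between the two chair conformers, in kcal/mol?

2.94 kcal/mol

Chair I (phenyl axial, iodo axial, ethynyl equatorial): E = 3.45 kcal/mol.
Chair II (phenyl equatorial, iodo equatorial, ethynyl axial): E = 0.51 kcal/mol.
ΔE = 3.45 − 0.51 = 2.94 kcal/mol; chair II is more stable.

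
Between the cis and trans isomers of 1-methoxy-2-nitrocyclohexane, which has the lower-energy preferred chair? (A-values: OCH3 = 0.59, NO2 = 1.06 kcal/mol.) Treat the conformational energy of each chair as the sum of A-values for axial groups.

trans

At 1,2 positions (parity opposite): cis → (a,e or e,a); trans → (e,e or a,a).
Best chair for cis: E = 0.59 kcal/mol; best chair for trans: E = 0.00 kcal/mol.
The trans isomer is lower by 0.59 kcal/mol.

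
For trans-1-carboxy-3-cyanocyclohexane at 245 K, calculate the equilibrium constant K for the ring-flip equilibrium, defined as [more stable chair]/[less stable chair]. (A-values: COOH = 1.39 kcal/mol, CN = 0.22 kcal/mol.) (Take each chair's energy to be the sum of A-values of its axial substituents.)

K ≈ 11.1

C1 and C3 have the same parity, so for the trans isomer the two substituents are one axial and one equatorial in each chair.
Chair I (carboxyl axial, cyano equatorial): E = 1.39 kcal/mol; chair II (carboxyl equatorial, cyano axial): E = 0.22 kcal/mol.
ΔG = 1.17 kcal/mol between the two chairs.
K = exp(ΔG/RT) with R = 1.987×10⁻³ kcal mol⁻¹ K⁻¹ and T = 245 K gives K ≈ 11.1.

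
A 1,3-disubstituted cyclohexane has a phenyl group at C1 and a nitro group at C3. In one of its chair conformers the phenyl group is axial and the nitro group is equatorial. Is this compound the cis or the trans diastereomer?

C1 and C3 have the same parity, so their axial bonds point in the same direction.
With same-parity carbons, two substituents on the same face are both axial or both equatorial; opposite faces give one of each.
Here the groups are axial/equatorial → opposite face → trans.

trans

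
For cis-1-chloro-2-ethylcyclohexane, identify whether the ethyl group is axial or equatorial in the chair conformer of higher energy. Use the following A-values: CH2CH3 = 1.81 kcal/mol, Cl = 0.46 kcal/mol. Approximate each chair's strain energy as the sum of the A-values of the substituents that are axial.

axial

C1 and C2 have opposite parity, so for the cis isomer the two substituents are one axial and one equatorial in each chair.
Chair I (ethyl axial, chloro equatorial): E = 1.81 kcal/mol.
Chair II (ethyl equatorial, chloro axial): E = 0.46 kcal/mol.
Chair I is the less stable (higher-energy) conformer, and in that chair the ethyl group is axial.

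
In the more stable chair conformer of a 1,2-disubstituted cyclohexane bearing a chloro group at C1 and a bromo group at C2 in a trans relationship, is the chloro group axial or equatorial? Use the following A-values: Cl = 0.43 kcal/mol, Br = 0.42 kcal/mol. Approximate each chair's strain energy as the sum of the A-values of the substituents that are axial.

equatorial

C1 and C2 have opposite parity, so for the trans isomer the two substituents are e,e in one chair and a,a in the other.
Chair I (chloro axial, bromo axial): E = 0.85 kcal/mol.
Chair II (chloro equatorial, bromo equatorial): E = 0.00 kcal/mol.
Chair II is the more stable (lower-energy) conformer, and in that chair the chloro group is equatorial.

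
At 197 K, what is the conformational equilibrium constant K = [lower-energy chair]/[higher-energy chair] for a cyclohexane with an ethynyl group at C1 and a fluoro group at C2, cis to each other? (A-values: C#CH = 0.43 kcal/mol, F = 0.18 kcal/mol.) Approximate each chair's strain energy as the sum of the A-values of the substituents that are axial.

C1 and C2 have opposite parity, so for the cis isomer the two substituents are one axial and one equatorial in each chair.
Chair I (ethynyl axial, fluoro equatorial): E = 0.43 kcal/mol; chair II (ethynyl equatorial, fluoro axial): E = 0.18 kcal/mol.
ΔG = 0.25 kcal/mol between the two chairs.
K = exp(ΔG/RT) with R = 1.987×10⁻³ kcal mol⁻¹ K⁻¹ and T = 197 K gives K ≈ 1.89.

K ≈ 1.89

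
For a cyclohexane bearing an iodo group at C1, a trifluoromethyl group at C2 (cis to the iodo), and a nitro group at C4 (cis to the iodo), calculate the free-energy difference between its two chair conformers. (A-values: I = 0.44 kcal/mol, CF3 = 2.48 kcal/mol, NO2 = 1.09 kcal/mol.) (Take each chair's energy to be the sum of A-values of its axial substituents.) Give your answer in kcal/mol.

Chair I (iodo axial, trifluoromethyl equatorial, nitro equatorial): E = 0.44 kcal/mol.
Chair II (iodo equatorial, trifluoromethyl axial, nitro axial): E = 3.57 kcal/mol.
ΔE = 3.57 − 0.44 = 3.13 kcal/mol; chair I is more stable.

3.13 kcal/mol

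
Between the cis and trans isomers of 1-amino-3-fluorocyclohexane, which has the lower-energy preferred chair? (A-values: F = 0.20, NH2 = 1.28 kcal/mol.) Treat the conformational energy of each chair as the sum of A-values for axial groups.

cis

At 1,3 positions (parity same): cis → (e,e or a,a); trans → (a,e or e,a).
Best chair for cis: E = 0.00 kcal/mol; best chair for trans: E = 0.20 kcal/mol.
The cis isomer is lower by 0.20 kcal/mol.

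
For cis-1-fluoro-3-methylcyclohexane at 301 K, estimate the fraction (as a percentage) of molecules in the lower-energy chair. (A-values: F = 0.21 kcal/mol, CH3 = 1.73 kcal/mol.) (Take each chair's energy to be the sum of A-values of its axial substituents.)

96.2%

C1 and C3 have the same parity, so for the cis isomer the two substituents are e,e in one chair and a,a in the other.
Chair I (fluoro axial, methyl axial): E = 1.94 kcal/mol; chair II (fluoro equatorial, methyl equatorial): E = 0.00 kcal/mol.
ΔG = 1.94 kcal/mol between the two chairs.
K = exp(ΔG/RT) with R = 1.987×10⁻³ kcal mol⁻¹ K⁻¹ and T = 301 K gives K ≈ 25.6.
Fraction in the lower-energy chair = K/(K+1) = 96.2%.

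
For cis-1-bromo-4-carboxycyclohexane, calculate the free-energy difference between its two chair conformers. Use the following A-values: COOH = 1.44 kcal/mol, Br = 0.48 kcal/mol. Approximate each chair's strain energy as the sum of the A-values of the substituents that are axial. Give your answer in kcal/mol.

0.96 kcal/mol

C1 and C4 have opposite parity, so for the cis isomer the two substituents are one axial and one equatorial in each chair.
Chair I (carboxyl axial, bromo equatorial): E = 1.44 kcal/mol.
Chair II (carboxyl equatorial, bromo axial): E = 0.48 kcal/mol.
ΔE = 1.44 − 0.48 = 0.96 kcal/mol; chair II is more stable.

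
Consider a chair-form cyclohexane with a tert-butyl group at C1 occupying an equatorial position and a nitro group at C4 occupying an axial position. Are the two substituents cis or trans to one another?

cis

C1 and C4 have opposite parity, so their axial bonds point in opposite directions.
With opposite-parity carbons, two substituents on the same face are one axial and one equatorial; opposite faces give both axial or both equatorial.
Here the groups are equatorial/axial → same face → cis.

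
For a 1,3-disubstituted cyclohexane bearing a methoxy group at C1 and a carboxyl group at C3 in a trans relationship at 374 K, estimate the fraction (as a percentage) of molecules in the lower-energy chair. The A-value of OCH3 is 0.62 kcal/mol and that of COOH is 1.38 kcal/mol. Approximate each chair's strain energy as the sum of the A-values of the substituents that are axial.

73.5%

C1 and C3 have the same parity, so for the trans isomer the two substituents are one axial and one equatorial in each chair.
Chair I (methoxy axial, carboxyl equatorial): E = 0.62 kcal/mol; chair II (methoxy equatorial, carboxyl axial): E = 1.38 kcal/mol.
ΔG = 0.76 kcal/mol between the two chairs.
K = exp(ΔG/RT) with R = 1.987×10⁻³ kcal mol⁻¹ K⁻¹ and T = 374 K gives K ≈ 2.78.
Fraction in the lower-energy chair = K/(K+1) = 73.5%.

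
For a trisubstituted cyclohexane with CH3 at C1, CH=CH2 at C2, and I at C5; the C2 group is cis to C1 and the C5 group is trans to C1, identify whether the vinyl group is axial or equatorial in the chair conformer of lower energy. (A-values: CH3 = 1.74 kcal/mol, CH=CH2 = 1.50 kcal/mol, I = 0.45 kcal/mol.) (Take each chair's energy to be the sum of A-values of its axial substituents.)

equatorial

Chair I (methyl axial, vinyl equatorial, iodo equatorial): E = 1.74 kcal/mol.
Chair II (methyl equatorial, vinyl axial, iodo axial): E = 1.95 kcal/mol.
Chair I is the more stable (lower-energy) conformer, and in that chair the vinyl group is equatorial.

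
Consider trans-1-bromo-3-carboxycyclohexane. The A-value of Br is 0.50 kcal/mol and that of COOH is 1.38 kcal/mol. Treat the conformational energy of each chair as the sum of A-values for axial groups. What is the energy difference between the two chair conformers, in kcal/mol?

C1 and C3 have the same parity, so for the trans isomer the two substituents are one axial and one equatorial in each chair.
Chair I (bromo axial, carboxyl equatorial): E = 0.50 kcal/mol.
Chair II (bromo equatorial, carboxyl axial): E = 1.38 kcal/mol.
ΔE = 1.38 − 0.50 = 0.88 kcal/mol; chair I is more stable.

0.88 kcal/mol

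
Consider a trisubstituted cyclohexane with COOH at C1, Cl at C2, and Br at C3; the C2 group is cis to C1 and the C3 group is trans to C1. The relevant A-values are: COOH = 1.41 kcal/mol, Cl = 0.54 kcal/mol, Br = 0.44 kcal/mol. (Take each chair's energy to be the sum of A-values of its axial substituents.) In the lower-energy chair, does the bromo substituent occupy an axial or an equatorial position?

Chair I (carboxyl axial, chloro equatorial, bromo equatorial): E = 1.41 kcal/mol.
Chair II (carboxyl equatorial, chloro axial, bromo axial): E = 0.98 kcal/mol.
Chair II is the more stable (lower-energy) conformer, and in that chair the bromo group is axial.

axial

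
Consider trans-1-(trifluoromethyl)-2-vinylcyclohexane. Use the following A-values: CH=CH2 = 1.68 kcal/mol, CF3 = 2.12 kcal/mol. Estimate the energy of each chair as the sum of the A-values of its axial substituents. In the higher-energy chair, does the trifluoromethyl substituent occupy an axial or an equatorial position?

axial

C1 and C2 have opposite parity, so for the trans isomer the two substituents are e,e in one chair and a,a in the other.
Chair I (vinyl axial, trifluoromethyl axial): E = 3.80 kcal/mol.
Chair II (vinyl equatorial, trifluoromethyl equatorial): E = 0.00 kcal/mol.
Chair I is the less stable (higher-energy) conformer, and in that chair the trifluoromethyl group is axial.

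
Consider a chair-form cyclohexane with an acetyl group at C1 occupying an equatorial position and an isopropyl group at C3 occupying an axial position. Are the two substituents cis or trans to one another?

trans

C1 and C3 have the same parity, so their axial bonds point in the same direction.
With same-parity carbons, two substituents on the same face are both axial or both equatorial; opposite faces give one of each.
Here the groups are equatorial/axial → opposite face → trans.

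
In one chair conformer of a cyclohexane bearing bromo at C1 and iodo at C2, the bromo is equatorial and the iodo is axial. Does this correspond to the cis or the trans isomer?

cis

C1 and C2 have opposite parity, so their axial bonds point in opposite directions.
With opposite-parity carbons, two substituents on the same face are one axial and one equatorial; opposite faces give both axial or both equatorial.
Here the groups are equatorial/axial → same face → cis.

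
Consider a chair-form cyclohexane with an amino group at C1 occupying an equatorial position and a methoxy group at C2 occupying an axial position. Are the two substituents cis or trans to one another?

C1 and C2 have opposite parity, so their axial bonds point in opposite directions.
With opposite-parity carbons, two substituents on the same face are one axial and one equatorial; opposite faces give both axial or both equatorial.
Here the groups are equatorial/axial → same face → cis.

cis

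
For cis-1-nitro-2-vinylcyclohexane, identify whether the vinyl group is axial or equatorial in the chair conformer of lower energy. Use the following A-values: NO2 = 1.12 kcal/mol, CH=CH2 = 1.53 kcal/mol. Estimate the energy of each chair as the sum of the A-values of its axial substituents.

equatorial

C1 and C2 have opposite parity, so for the cis isomer the two substituents are one axial and one equatorial in each chair.
Chair I (nitro axial, vinyl equatorial): E = 1.12 kcal/mol.
Chair II (nitro equatorial, vinyl axial): E = 1.53 kcal/mol.
Chair I is the more stable (lower-energy) conformer, and in that chair the vinyl group is equatorial.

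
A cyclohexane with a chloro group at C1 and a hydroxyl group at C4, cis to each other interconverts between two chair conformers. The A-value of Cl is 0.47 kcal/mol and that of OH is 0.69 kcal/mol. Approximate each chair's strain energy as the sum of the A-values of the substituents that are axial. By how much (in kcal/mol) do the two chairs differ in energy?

0.22 kcal/mol

C1 and C4 have opposite parity, so for the cis isomer the two substituents are one axial and one equatorial in each chair.
Chair I (chloro axial, hydroxyl equatorial): E = 0.47 kcal/mol.
Chair II (chloro equatorial, hydroxyl axial): E = 0.69 kcal/mol.
ΔE = 0.69 − 0.47 = 0.22 kcal/mol; chair I is more stable.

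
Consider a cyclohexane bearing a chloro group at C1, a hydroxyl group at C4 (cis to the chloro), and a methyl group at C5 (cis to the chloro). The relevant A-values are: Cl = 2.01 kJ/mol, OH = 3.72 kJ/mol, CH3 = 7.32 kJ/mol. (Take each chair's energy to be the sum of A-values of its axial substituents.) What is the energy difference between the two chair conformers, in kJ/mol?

5.61 kJ/mol

Chair I (chloro axial, hydroxyl equatorial, methyl axial): E = 9.33 kJ/mol.
Chair II (chloro equatorial, hydroxyl axial, methyl equatorial): E = 3.72 kJ/mol.
ΔE = 9.33 − 3.72 = 5.61 kJ/mol; chair II is more stable.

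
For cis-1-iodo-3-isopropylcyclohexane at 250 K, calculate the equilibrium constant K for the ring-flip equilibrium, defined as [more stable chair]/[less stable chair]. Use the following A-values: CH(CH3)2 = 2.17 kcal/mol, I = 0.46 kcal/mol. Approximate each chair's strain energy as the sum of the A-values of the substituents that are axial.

C1 and C3 have the same parity, so for the cis isomer the two substituents are e,e in one chair and a,a in the other.
Chair I (isopropyl axial, iodo axial): E = 2.63 kcal/mol; chair II (isopropyl equatorial, iodo equatorial): E = 0.00 kcal/mol.
ΔG = 2.63 kcal/mol between the two chairs.
K = exp(ΔG/RT) with R = 1.987×10⁻³ kcal mol⁻¹ K⁻¹ and T = 250 K gives K ≈ 199.

K ≈ 199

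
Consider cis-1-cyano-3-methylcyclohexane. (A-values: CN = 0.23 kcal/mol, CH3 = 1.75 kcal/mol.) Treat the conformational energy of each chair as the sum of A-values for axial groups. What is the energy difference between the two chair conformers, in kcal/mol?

C1 and C3 have the same parity, so for the cis isomer the two substituents are e,e in one chair and a,a in the other.
Chair I (cyano axial, methyl axial): E = 1.98 kcal/mol.
Chair II (cyano equatorial, methyl equatorial): E = 0.00 kcal/mol.
ΔE = 1.98 − 0.00 = 1.98 kcal/mol; chair II is more stable.

1.98 kcal/mol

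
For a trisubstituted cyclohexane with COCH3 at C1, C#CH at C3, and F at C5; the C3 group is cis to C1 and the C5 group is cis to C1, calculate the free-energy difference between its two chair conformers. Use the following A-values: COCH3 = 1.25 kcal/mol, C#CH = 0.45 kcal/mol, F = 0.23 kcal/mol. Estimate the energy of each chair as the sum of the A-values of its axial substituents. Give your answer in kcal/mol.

Chair I (acetyl axial, ethynyl axial, fluoro axial): E = 1.93 kcal/mol.
Chair II (acetyl equatorial, ethynyl equatorial, fluoro equatorial): E = 0.00 kcal/mol.
ΔE = 1.93 − 0.00 = 1.93 kcal/mol; chair II is more stable.

1.93 kcal/mol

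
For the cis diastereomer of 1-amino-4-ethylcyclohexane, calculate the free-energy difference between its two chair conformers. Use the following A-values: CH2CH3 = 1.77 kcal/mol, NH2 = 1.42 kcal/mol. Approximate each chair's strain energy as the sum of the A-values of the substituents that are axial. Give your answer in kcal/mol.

0.35 kcal/mol

C1 and C4 have opposite parity, so for the cis isomer the two substituents are one axial and one equatorial in each chair.
Chair I (ethyl axial, amino equatorial): E = 1.77 kcal/mol.
Chair II (ethyl equatorial, amino axial): E = 1.42 kcal/mol.
ΔE = 1.77 − 1.42 = 0.35 kcal/mol; chair II is more stable.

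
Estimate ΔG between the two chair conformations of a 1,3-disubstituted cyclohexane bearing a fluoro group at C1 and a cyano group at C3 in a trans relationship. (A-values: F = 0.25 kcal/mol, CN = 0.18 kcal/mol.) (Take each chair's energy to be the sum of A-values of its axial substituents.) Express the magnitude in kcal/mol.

0.07 kcal/mol

C1 and C3 have the same parity, so for the trans isomer the two substituents are one axial and one equatorial in each chair.
Chair I (fluoro axial, cyano equatorial): E = 0.25 kcal/mol.
Chair II (fluoro equatorial, cyano axial): E = 0.18 kcal/mol.
ΔE = 0.25 − 0.18 = 0.07 kcal/mol; chair II is more stable.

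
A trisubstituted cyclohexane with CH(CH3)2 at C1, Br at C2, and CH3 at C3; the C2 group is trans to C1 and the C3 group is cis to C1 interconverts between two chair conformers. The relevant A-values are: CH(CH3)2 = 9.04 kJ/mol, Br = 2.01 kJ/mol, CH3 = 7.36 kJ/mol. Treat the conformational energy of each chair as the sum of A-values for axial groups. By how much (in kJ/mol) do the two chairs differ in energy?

18.41 kJ/mol

Chair I (isopropyl axial, bromo axial, methyl axial): E = 18.41 kJ/mol.
Chair II (isopropyl equatorial, bromo equatorial, methyl equatorial): E = 0.00 kJ/mol.
ΔE = 18.41 − 0.00 = 18.41 kJ/mol; chair II is more stable.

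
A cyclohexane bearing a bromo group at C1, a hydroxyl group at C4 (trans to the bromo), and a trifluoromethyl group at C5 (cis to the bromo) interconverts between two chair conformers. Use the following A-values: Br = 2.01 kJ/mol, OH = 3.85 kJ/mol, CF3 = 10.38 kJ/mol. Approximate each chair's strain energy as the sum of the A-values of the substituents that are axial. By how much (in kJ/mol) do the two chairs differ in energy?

16.24 kJ/mol

Chair I (bromo axial, hydroxyl axial, trifluoromethyl axial): E = 16.24 kJ/mol.
Chair II (bromo equatorial, hydroxyl equatorial, trifluoromethyl equatorial): E = 0.00 kJ/mol.
ΔE = 16.24 − 0.00 = 16.24 kJ/mol; chair II is more stable.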